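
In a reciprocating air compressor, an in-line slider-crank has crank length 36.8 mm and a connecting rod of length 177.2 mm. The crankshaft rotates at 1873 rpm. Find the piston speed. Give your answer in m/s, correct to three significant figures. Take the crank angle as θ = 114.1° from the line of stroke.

ω = 2π·1873/60 = 196.1 rad/s
For an in-line slider-crank, x = r cosθ + √(L² − r² sin²θ), so v = −rω sinθ·[1 + r cosθ/√(L² − r² sin²θ)].
With r = 0.0368 m, L = 0.1772 m, θ = 114.1°: √(L² − r² sin²θ) = 0.17399 m.
v = −0.0368·196.1·0.91283·[1 + 0.0368·-0.40833/0.17399] = -6.0197 m/s.
|v| = 6.0197 m/s.

6.02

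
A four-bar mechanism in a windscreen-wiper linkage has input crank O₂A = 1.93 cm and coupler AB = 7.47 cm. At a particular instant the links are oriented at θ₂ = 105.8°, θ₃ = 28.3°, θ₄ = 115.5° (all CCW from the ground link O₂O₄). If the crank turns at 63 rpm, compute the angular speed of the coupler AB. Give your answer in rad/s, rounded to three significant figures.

ω₂ = 6.597 rad/s (from 63 rpm).
Differentiating the loop-closure r₂e^{iθ₂}+r₃e^{iθ₃}=r₁+r₄e^{iθ₄} gives r₂ω₂e^{iθ₂}+r₃ω₃e^{iθ₃}=r₄ω₄e^{iθ₄}.
Eliminating the other unknown: ω₃ = r₂ω₂ sin(θ₄−θ₂) / [r₃ sin(θ₃−θ₄)].
Numerator sine = +0.16849; denominator sine = -0.99881.
Result = 0.0193·6.597·(+0.16849) / (0.0747·(-0.99881)) = -0.28754 rad/s; magnitude 0.28754 rad/s.

0.288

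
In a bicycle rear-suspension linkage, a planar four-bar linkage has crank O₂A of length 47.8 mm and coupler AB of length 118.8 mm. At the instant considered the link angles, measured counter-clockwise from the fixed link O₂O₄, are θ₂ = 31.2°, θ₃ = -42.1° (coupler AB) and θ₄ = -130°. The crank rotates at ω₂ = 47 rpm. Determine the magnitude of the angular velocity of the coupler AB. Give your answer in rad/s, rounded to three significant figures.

0.639

ω₂ = 4.922 rad/s (from 47 rpm).
Differentiating the loop-closure r₂e^{iθ₂}+r₃e^{iθ₃}=r₁+r₄e^{iθ₄} gives r₂ω₂e^{iθ₂}+r₃ω₃e^{iθ₃}=r₄ω₄e^{iθ₄}.
Eliminating the other unknown: ω₃ = r₂ω₂ sin(θ₄−θ₂) / [r₃ sin(θ₃−θ₄)].
Numerator sine = -0.32227; denominator sine = +0.99933.
Result = 0.0478·4.922·(-0.32227) / (0.1188·(+0.99933)) = -0.63862 rad/s; magnitude 0.63862 rad/s.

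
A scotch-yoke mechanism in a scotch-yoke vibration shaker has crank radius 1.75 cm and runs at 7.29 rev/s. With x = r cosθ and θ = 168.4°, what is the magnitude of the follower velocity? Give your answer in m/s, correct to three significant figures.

0.161

ω = 45.8 rad/s (from 7.29 rev/s).
x = r cosθ ⇒ ẋ = −rω sinθ.
|v| = rω|sinθ| = 0.0175·45.8·|sin 168.4°| = 0.16118 m/s.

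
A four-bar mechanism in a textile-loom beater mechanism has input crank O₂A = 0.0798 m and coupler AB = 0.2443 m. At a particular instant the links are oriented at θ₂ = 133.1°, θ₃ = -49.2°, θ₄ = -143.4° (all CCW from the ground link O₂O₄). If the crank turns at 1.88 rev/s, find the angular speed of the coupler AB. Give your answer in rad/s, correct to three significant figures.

3.84

ω₂ = 11.81 rad/s (from 1.88 rev/s).
Differentiating the loop-closure r₂e^{iθ₂}+r₃e^{iθ₃}=r₁+r₄e^{iθ₄} gives r₂ω₂e^{iθ₂}+r₃ω₃e^{iθ₃}=r₄ω₄e^{iθ₄}.
Eliminating the other unknown: ω₃ = r₂ω₂ sin(θ₄−θ₂) / [r₃ sin(θ₃−θ₄)].
Numerator sine = +0.99357; denominator sine = +0.99731.
Result = 0.0798·11.81·(+0.99357) / (0.2443·(+0.99731)) = +3.844 rad/s; magnitude 3.844 rad/s.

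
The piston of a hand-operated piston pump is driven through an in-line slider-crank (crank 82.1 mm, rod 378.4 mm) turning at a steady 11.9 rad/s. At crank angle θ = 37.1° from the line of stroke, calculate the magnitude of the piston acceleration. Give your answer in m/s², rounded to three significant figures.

ω = 11.9 rad/s
x(θ) = r cosθ + √(L² − r² sin²θ); with ω constant, a = ω²·d²x/dθ².
d²x/dθ² = −r cosθ − r²(cos2θ)/√u − r⁴ sin²2θ/(4u^{3/2}),  u = L² − r² sin²θ = 0.140734 m².
Substituting r = 0.0821 m, L = 0.3784 m, θ = 37.1°: d²x/dθ² = -0.070573 m.
a = ω²·d²x/dθ² = (11.9)²·(-0.070573) = -9.9938 m/s²;  |a| = 9.9938 m/s².

9.99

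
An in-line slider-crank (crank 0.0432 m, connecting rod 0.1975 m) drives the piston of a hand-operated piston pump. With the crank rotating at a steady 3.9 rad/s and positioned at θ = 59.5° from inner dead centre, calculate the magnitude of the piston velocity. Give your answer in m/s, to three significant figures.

0.162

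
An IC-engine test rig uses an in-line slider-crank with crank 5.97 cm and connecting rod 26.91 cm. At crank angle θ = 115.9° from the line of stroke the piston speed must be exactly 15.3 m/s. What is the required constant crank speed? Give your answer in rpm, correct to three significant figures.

3020

For an in-line slider-crank, |v_piston| = rω|sinθ|·[1 + r cosθ/√(L² − r² sin²θ)].
With r = 0.0597 m, L = 0.2691 m, θ = 115.9°: the bracketed kinematic factor |dx/dθ| = 0.048393 m.
ω = v/|dx/dθ| = 15.3/0.048393 = 316.16 rad/s.
N = 60ω/(2π) = 3019.1 rpm.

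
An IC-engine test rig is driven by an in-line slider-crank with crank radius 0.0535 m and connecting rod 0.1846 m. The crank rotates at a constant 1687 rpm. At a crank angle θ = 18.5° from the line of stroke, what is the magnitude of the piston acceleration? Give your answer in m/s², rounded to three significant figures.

ω = 2π·1687/60 = 176.7 rad/s
x(θ) = r cosθ + √(L² − r² sin²θ); with ω constant, a = ω²·d²x/dθ².
d²x/dθ² = −r cosθ − r²(cos2θ)/√u − r⁴ sin²2θ/(4u^{3/2}),  u = L² − r² sin²θ = 0.033789 m².
Substituting r = 0.0535 m, L = 0.1846 m, θ = 18.5°: d²x/dθ² = -0.06329 m.
a = ω²·d²x/dθ² = (176.7)²·(-0.06329) = -1975.3 m/s²;  |a| = 1975.3 m/s².

1980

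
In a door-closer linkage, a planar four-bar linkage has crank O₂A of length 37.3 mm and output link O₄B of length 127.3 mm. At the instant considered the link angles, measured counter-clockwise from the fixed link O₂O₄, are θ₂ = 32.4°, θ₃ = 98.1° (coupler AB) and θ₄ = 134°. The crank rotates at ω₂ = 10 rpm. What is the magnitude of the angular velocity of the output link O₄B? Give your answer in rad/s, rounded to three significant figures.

0.477

ω₂ = 1.047 rad/s (from 10 rpm).
Differentiating the loop-closure r₂e^{iθ₂}+r₃e^{iθ₃}=r₁+r₄e^{iθ₄} gives r₂ω₂e^{iθ₂}+r₃ω₃e^{iθ₃}=r₄ω₄e^{iθ₄}.
Eliminating the other unknown: ω₄ = r₂ω₂ sin(θ₂−θ₃) / [r₄ sin(θ₄−θ₃)].
Numerator sine = -0.91140; denominator sine = +0.58637.
Result = 0.0373·1.047·(-0.91140) / (0.1273·(+0.58637)) = -0.47692 rad/s; magnitude 0.47692 rad/s.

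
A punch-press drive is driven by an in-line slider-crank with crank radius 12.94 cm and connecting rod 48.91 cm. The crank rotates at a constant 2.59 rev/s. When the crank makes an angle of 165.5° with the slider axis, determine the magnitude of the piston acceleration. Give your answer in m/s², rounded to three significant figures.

25.2

ω = 2π·2.59 = 16.27 rad/s
x(θ) = r cosθ + √(L² − r² sin²θ); with ω constant, a = ω²·d²x/dθ².
d²x/dθ² = −r cosθ − r²(cos2θ)/√u − r⁴ sin²2θ/(4u^{3/2}),  u = L² − r² sin²θ = 0.238169 m².
Substituting r = 0.1294 m, L = 0.4891 m, θ = 165.5°: d²x/dθ² = +0.095128 m.
a = ω²·d²x/dθ² = (16.27)²·(+0.095128) = +25.192 m/s²;  |a| = 25.192 m/s².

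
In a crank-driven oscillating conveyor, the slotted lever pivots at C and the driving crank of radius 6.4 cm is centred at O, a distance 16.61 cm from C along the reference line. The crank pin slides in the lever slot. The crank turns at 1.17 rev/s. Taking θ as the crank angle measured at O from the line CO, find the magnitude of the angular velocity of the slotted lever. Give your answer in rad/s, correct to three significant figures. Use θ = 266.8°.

0.844

ω = 7.351 rad/s (from 1.17 rev/s).
Crank pin A relative to C: A = (d + r cosθ, r sinθ); lever angle φ = atan2(r sinθ, d + r cosθ).
Differentiating tanφ: φ̇ = rω(d cosθ + r)/(d² + r² + 2dr cosθ).
d² + r² + 2dr cosθ = |CA|² = 0.0304984 m²;  d cosθ + r = +0.054728 m.
|ω_lever| = |0.064·7.351·+0.054728| / 0.0304984 = 0.84426 rad/s.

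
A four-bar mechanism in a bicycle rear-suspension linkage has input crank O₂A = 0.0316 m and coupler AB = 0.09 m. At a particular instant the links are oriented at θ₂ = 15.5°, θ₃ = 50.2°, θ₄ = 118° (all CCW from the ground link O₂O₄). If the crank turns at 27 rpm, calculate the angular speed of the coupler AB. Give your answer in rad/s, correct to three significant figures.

ω₂ = 2.827 rad/s (from 27 rpm).
Differentiating the loop-closure r₂e^{iθ₂}+r₃e^{iθ₃}=r₁+r₄e^{iθ₄} gives r₂ω₂e^{iθ₂}+r₃ω₃e^{iθ₃}=r₄ω₄e^{iθ₄}.
Eliminating the other unknown: ω₃ = r₂ω₂ sin(θ₄−θ₂) / [r₃ sin(θ₃−θ₄)].
Numerator sine = +0.97630; denominator sine = -0.92587.
Result = 0.0316·2.827·(+0.97630) / (0.09·(-0.92587)) = -1.0468 rad/s; magnitude 1.0468 rad/s.

1.05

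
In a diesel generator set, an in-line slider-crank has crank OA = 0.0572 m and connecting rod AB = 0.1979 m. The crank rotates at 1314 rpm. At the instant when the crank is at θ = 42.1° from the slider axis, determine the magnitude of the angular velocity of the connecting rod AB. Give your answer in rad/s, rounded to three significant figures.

ω = 137.6 rad/s (converted from 1314 rpm).
The rod makes angle φ with the slider axis where L sinφ = r sinθ; differentiating, L cosφ·φ̇ = r ω cosθ.
L cosφ = √(L² − r² sin²θ) = 0.19415 m.
|ω_rod| = r ω |cosθ| / √(L² − r² sin²θ) = 0.0572·137.6·0.74198/0.19415 = 30.08 rad/s.

30.1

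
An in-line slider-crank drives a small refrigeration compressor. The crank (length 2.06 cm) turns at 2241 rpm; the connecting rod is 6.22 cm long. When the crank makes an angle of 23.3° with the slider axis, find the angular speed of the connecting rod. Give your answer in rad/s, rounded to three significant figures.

ω = 234.7 rad/s (converted from 2241 rpm).
The rod makes angle φ with the slider axis where L sinφ = r sinθ; differentiating, L cosφ·φ̇ = r ω cosθ.
L cosφ = √(L² − r² sin²θ) = 0.061664 m.
|ω_rod| = r ω |cosθ| / √(L² − r² sin²θ) = 0.0206·234.7·0.91845/0.061664 = 72.005 rad/s.

72.0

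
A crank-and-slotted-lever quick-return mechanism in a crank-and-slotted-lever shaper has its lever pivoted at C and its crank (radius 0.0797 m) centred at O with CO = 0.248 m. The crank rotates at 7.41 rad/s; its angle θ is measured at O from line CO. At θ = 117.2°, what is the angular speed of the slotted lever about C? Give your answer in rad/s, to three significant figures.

ω = 7.41 rad/s
Crank pin A relative to C: A = (d + r cosθ, r sinθ); lever angle φ = atan2(r sinθ, d + r cosθ).
Differentiating tanφ: φ̇ = rω(d cosθ + r)/(d² + r² + 2dr cosθ).
d² + r² + 2dr cosθ = |CA|² = 0.0497865 m²;  d cosθ + r = -0.03366 m.
|ω_lever| = |0.0797·7.41·-0.03366| / 0.0497865 = 0.39929 rad/s.

0.399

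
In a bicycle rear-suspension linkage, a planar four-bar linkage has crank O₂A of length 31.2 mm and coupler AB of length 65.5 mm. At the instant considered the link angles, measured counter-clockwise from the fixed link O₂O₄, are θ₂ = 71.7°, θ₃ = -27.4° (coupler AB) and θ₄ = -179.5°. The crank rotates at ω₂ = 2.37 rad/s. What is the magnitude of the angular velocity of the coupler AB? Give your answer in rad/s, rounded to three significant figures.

ω₂ = 2.37 rad/s
Differentiating the loop-closure r₂e^{iθ₂}+r₃e^{iθ₃}=r₁+r₄e^{iθ₄} gives r₂ω₂e^{iθ₂}+r₃ω₃e^{iθ₃}=r₄ω₄e^{iθ₄}.
Eliminating the other unknown: ω₃ = r₂ω₂ sin(θ₄−θ₂) / [r₃ sin(θ₃−θ₄)].
Numerator sine = +0.94665; denominator sine = +0.46793.
Result = 0.0312·2.37·(+0.94665) / (0.0655·(+0.46793)) = +2.2839 rad/s; magnitude 2.2839 rad/s.

2.28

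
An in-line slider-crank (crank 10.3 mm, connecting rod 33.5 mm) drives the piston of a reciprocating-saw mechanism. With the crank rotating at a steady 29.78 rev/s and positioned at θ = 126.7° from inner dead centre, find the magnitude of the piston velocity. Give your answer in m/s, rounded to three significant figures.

1.25

ω = 2π·29.8 = 187.1 rad/s
For an in-line slider-crank, x = r cosθ + √(L² − r² sin²θ), so v = −rω sinθ·[1 + r cosθ/√(L² − r² sin²θ)].
With r = 0.0103 m, L = 0.0335 m, θ = 126.7°: √(L² − r² sin²θ) = 0.032466 m.
v = −0.0103·187.1·0.80178·[1 + 0.0103·-0.59763/0.032466] = -1.2523 m/s.
|v| = 1.2523 m/s.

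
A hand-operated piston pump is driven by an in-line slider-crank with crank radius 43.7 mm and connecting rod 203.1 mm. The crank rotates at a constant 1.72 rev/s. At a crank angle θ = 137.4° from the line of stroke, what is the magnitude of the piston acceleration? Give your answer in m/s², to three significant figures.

ω = 2π·1.72 = 10.81 rad/s
x(θ) = r cosθ + √(L² − r² sin²θ); with ω constant, a = ω²·d²x/dθ².
d²x/dθ² = −r cosθ − r²(cos2θ)/√u − r⁴ sin²2θ/(4u^{3/2}),  u = L² − r² sin²θ = 0.0403747 m².
Substituting r = 0.0437 m, L = 0.2031 m, θ = 137.4°: d²x/dθ² = +0.031261 m.
a = ω²·d²x/dθ² = (10.81)²·(+0.031261) = +3.651 m/s²;  |a| = 3.651 m/s².

3.65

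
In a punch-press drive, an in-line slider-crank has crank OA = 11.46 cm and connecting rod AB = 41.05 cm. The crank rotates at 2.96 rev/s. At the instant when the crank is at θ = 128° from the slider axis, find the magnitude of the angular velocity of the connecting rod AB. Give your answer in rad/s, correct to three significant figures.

ω = 18.6 rad/s (converted from 2.96 rev/s).
The rod makes angle φ with the slider axis where L sinφ = r sinθ; differentiating, L cosφ·φ̇ = r ω cosθ.
L cosφ = √(L² − r² sin²θ) = 0.40044 m.
|ω_rod| = r ω |cosθ| / √(L² − r² sin²θ) = 0.1146·18.6·0.61566/0.40044 = 3.2769 rad/s.

3.28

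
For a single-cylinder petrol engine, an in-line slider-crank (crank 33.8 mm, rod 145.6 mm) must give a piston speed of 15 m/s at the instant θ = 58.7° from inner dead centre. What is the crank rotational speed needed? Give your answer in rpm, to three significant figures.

For an in-line slider-crank, |v_piston| = rω|sinθ|·[1 + r cosθ/√(L² − r² sin²θ)].
With r = 0.0338 m, L = 0.1456 m, θ = 58.7°: the bracketed kinematic factor |dx/dθ| = 0.032434 m.
ω = v/|dx/dθ| = 15/0.032434 = 462.47 rad/s.
N = 60ω/(2π) = 4416.3 rpm.

4420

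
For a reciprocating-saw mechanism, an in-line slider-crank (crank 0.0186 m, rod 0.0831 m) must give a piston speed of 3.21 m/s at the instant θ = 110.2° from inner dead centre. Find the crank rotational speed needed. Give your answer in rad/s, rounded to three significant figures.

200

For an in-line slider-crank, |v_piston| = rω|sinθ|·[1 + r cosθ/√(L² − r² sin²θ)].
With r = 0.0186 m, L = 0.0831 m, θ = 110.2°: the bracketed kinematic factor |dx/dθ| = 0.016076 m.
ω = v/|dx/dθ| = 3.21/0.016076 = 199.68 rad/s.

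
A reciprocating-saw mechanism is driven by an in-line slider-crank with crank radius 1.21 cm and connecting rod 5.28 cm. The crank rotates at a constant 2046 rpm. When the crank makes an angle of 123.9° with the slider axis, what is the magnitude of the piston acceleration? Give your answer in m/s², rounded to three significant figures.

357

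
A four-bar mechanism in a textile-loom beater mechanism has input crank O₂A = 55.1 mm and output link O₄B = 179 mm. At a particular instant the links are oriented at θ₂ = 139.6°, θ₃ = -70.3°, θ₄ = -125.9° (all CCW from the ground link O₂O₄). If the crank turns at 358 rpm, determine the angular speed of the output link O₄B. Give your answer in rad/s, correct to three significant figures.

6.97

ω₂ = 37.49 rad/s (from 358 rpm).
Differentiating the loop-closure r₂e^{iθ₂}+r₃e^{iθ₃}=r₁+r₄e^{iθ₄} gives r₂ω₂e^{iθ₂}+r₃ω₃e^{iθ₃}=r₄ω₄e^{iθ₄}.
Eliminating the other unknown: ω₄ = r₂ω₂ sin(θ₂−θ₃) / [r₄ sin(θ₄−θ₃)].
Numerator sine = -0.49849; denominator sine = -0.82511.
Result = 0.0551·37.49·(-0.49849) / (0.179·(-0.82511)) = +6.9719 rad/s; magnitude 6.9719 rad/s.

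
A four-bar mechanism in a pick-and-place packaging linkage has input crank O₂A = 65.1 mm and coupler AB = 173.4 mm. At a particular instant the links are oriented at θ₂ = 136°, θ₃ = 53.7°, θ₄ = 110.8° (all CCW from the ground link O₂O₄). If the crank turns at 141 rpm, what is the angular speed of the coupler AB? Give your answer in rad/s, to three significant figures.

2.81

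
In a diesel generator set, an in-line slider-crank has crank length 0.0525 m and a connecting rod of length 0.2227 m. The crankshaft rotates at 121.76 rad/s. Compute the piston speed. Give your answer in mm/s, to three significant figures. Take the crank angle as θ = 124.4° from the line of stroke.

ω = 121.8 rad/s
For an in-line slider-crank, x = r cosθ + √(L² − r² sin²θ), so v = −rω sinθ·[1 + r cosθ/√(L² − r² sin²θ)].
With r = 0.0525 m, L = 0.2227 m, θ = 124.4°: √(L² − r² sin²θ) = 0.21845 m.
v = −0.0525·121.8·0.82511·[1 + 0.0525·-0.56497/0.21845] = -4.5583 m/s.
|v| = 4.5583 m/s = 4558.3 mm/s.

4560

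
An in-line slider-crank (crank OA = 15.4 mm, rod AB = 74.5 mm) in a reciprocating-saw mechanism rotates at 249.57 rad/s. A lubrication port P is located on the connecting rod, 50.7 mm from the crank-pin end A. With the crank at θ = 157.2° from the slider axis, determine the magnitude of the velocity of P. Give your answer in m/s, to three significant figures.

1.72

ω = 249.6 rad/s.  Crank-pin speed |V_A| = rω = 3.8434 m/s, perpendicular to OA.
Rod angle: sinφ = −(r/L) sinθ ⇒ φ = -4.595°; ω_rod = −rω cosθ/√(L²−r²sin²θ) = +47.711 rad/s.
V_P = V_A + ω_rod × AP, with AP = 0.0507 m along the rod.
Components: V_Px = −rω sinθ − a·ω_rod·sinφ = -1.2956 m/s;  V_Py = rω cosθ + a·ω_rod·cosφ = -1.1319 m/s.
|V_P| = √(V_Px² + V_Py²) = 1.7204 m/s.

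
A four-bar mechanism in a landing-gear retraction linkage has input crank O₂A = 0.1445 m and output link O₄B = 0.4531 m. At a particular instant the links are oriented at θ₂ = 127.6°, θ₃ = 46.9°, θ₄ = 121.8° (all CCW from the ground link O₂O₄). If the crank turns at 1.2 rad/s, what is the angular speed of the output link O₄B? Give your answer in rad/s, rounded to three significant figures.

ω₂ = 1.2 rad/s
Differentiating the loop-closure r₂e^{iθ₂}+r₃e^{iθ₃}=r₁+r₄e^{iθ₄} gives r₂ω₂e^{iθ₂}+r₃ω₃e^{iθ₃}=r₄ω₄e^{iθ₄}.
Eliminating the other unknown: ω₄ = r₂ω₂ sin(θ₂−θ₃) / [r₄ sin(θ₄−θ₃)].
Numerator sine = +0.98686; denominator sine = +0.96547.
Result = 0.1445·1.2·(+0.98686) / (0.4531·(+0.96547)) = +0.39117 rad/s; magnitude 0.39117 rad/s.

0.391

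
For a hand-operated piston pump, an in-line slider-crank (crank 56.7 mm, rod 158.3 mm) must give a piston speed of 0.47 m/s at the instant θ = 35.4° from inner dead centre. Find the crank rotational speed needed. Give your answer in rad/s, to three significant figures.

11.0

For an in-line slider-crank, |v_piston| = rω|sinθ|·[1 + r cosθ/√(L² − r² sin²θ)].
With r = 0.0567 m, L = 0.1583 m, θ = 35.4°: the bracketed kinematic factor |dx/dθ| = 0.042648 m.
ω = v/|dx/dθ| = 0.47/0.042648 = 11.02 rad/s.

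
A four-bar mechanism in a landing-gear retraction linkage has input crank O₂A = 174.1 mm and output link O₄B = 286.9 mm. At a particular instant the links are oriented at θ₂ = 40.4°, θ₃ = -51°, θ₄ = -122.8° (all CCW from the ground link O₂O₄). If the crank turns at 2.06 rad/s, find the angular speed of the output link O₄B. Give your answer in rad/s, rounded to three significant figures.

1.32

ω₂ = 2.06 rad/s
Differentiating the loop-closure r₂e^{iθ₂}+r₃e^{iθ₃}=r₁+r₄e^{iθ₄} gives r₂ω₂e^{iθ₂}+r₃ω₃e^{iθ₃}=r₄ω₄e^{iθ₄}.
Eliminating the other unknown: ω₄ = r₂ω₂ sin(θ₂−θ₃) / [r₄ sin(θ₄−θ₃)].
Numerator sine = +0.99970; denominator sine = -0.94997.
Result = 0.1741·2.06·(+0.99970) / (0.2869·(-0.94997)) = -1.3155 rad/s; magnitude 1.3155 rad/s.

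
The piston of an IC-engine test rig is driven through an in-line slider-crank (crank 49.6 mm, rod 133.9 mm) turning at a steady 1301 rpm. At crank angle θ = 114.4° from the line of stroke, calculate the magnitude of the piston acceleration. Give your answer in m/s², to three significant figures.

ω = 2π·1301/60 = 136.2 rad/s
x(θ) = r cosθ + √(L² − r² sin²θ); with ω constant, a = ω²·d²x/dθ².
d²x/dθ² = −r cosθ − r²(cos2θ)/√u − r⁴ sin²2θ/(4u^{3/2}),  u = L² − r² sin²θ = 0.0158889 m².
Substituting r = 0.0496 m, L = 0.1339 m, θ = 114.4°: d²x/dθ² = +0.032918 m.
a = ω²·d²x/dθ² = (136.2)²·(+0.032918) = +611.01 m/s²;  |a| = 611.01 m/s².

611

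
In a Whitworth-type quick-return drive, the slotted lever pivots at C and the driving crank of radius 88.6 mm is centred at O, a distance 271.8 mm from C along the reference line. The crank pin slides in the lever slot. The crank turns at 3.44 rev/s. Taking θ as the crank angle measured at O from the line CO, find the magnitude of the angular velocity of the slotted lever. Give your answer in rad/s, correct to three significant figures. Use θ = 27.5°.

5.07

ω = 21.61 rad/s (from 3.44 rev/s).
Crank pin A relative to C: A = (d + r cosθ, r sinθ); lever angle φ = atan2(r sinθ, d + r cosθ).
Differentiating tanφ: φ̇ = rω(d cosθ + r)/(d² + r² + 2dr cosθ).
d² + r² + 2dr cosθ = |CA|² = 0.124446 m²;  d cosθ + r = +0.32969 m.
|ω_lever| = |0.0886·21.61·+0.32969| / 0.124446 = 5.0734 rad/s.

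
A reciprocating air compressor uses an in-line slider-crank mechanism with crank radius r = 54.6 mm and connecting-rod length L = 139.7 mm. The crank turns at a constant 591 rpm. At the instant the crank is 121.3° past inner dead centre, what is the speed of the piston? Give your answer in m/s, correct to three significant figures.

2.27

ω = 2π·591/60 = 61.89 rad/s
For an in-line slider-crank, x = r cosθ + √(L² − r² sin²θ), so v = −rω sinθ·[1 + r cosθ/√(L² − r² sin²θ)].
With r = 0.0546 m, L = 0.1397 m, θ = 121.3°: √(L² − r² sin²θ) = 0.13168 m.
v = −0.0546·61.89·0.85446·[1 + 0.0546·-0.51952/0.13168] = -2.2654 m/s.
|v| = 2.2654 m/s.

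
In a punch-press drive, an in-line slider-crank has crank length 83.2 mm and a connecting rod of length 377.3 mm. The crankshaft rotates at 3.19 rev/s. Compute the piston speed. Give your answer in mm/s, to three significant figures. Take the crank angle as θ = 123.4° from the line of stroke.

1220

ω = 2π·3.19 = 20.04 rad/s
For an in-line slider-crank, x = r cosθ + √(L² − r² sin²θ), so v = −rω sinθ·[1 + r cosθ/√(L² − r² sin²θ)].
With r = 0.0832 m, L = 0.3773 m, θ = 123.4°: √(L² − r² sin²θ) = 0.37085 m.
v = −0.0832·20.04·0.83485·[1 + 0.0832·-0.55048/0.37085] = -1.2203 m/s.
|v| = 1.2203 m/s = 1220.3 mm/s.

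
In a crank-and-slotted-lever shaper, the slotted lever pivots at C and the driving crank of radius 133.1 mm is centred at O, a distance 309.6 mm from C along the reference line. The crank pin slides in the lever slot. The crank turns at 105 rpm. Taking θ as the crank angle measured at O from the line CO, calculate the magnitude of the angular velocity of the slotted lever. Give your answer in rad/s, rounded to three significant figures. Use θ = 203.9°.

5.74

ω = 11 rad/s (from 105 rpm).
Crank pin A relative to C: A = (d + r cosθ, r sinθ); lever angle φ = atan2(r sinθ, d + r cosθ).
Differentiating tanφ: φ̇ = rω(d cosθ + r)/(d² + r² + 2dr cosθ).
d² + r² + 2dr cosθ = |CA|² = 0.0382191 m²;  d cosθ + r = -0.14995 m.
|ω_lever| = |0.1331·11·-0.14995| / 0.0382191 = 5.7421 rad/s.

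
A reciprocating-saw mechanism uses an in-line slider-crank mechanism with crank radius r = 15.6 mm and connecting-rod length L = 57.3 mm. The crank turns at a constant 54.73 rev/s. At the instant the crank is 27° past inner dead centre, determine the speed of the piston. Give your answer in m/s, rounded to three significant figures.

ω = 2π·54.7 = 343.9 rad/s
For an in-line slider-crank, x = r cosθ + √(L² − r² sin²θ), so v = −rω sinθ·[1 + r cosθ/√(L² − r² sin²θ)].
With r = 0.0156 m, L = 0.0573 m, θ = 27°: √(L² − r² sin²θ) = 0.056861 m.
v = −0.0156·343.9·0.45399·[1 + 0.0156·0.89101/0.056861] = -3.0308 m/s.
|v| = 3.0308 m/s.

3.03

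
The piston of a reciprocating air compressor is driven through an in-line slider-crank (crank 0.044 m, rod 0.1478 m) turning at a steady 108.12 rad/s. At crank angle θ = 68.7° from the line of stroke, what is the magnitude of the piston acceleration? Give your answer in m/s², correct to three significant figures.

71.3

ω = 108.1 rad/s
x(θ) = r cosθ + √(L² − r² sin²θ); with ω constant, a = ω²·d²x/dθ².
d²x/dθ² = −r cosθ − r²(cos2θ)/√u − r⁴ sin²2θ/(4u^{3/2}),  u = L² − r² sin²θ = 0.0201643 m².
Substituting r = 0.044 m, L = 0.1478 m, θ = 68.7°: d²x/dθ² = -0.0060973 m.
a = ω²·d²x/dθ² = (108.1)²·(-0.0060973) = -71.277 m/s²;  |a| = 71.277 m/s².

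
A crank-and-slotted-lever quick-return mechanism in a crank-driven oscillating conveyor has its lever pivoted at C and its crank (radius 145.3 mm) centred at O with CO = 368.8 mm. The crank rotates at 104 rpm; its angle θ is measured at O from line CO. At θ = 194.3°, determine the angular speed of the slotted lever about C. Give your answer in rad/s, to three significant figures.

6.30

ω = 10.89 rad/s (from 104 rpm).
Crank pin A relative to C: A = (d + r cosθ, r sinθ); lever angle φ = atan2(r sinθ, d + r cosθ).
Differentiating tanφ: φ̇ = rω(d cosθ + r)/(d² + r² + 2dr cosθ).
d² + r² + 2dr cosθ = |CA|² = 0.0532729 m²;  d cosθ + r = -0.21207 m.
|ω_lever| = |0.1453·10.89·-0.21207| / 0.0532729 = 6.2995 rad/s.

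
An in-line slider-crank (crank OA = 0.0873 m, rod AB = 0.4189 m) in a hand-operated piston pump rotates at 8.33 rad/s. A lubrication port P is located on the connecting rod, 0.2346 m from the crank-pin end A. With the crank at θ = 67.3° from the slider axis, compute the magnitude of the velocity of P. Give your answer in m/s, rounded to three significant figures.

ω = 8.33 rad/s.  Crank-pin speed |V_A| = rω = 0.72721 m/s, perpendicular to OA.
Rod angle: sinφ = −(r/L) sinθ ⇒ φ = -11.085°; ω_rod = −rω cosθ/√(L²−r²sin²θ) = -0.68267 rad/s.
V_P = V_A + ω_rod × AP, with AP = 0.2346 m along the rod.
Components: V_Px = −rω sinθ − a·ω_rod·sinφ = -0.70167 m/s;  V_Py = rω cosθ + a·ω_rod·cosφ = +0.12347 m/s.
|V_P| = √(V_Px² + V_Py²) = 0.71245 m/s.

0.712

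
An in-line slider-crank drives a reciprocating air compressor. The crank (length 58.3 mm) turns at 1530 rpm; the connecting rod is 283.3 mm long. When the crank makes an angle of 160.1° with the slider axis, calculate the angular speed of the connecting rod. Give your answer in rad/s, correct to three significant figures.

31.1

ω = 160.2 rad/s (converted from 1530 rpm).
The rod makes angle φ with the slider axis where L sinφ = r sinθ; differentiating, L cosφ·φ̇ = r ω cosθ.
L cosφ = √(L² − r² sin²θ) = 0.2826 m.
|ω_rod| = r ω |cosθ| / √(L² − r² sin²θ) = 0.0583·160.2·0.94029/0.2826 = 31.079 rad/s.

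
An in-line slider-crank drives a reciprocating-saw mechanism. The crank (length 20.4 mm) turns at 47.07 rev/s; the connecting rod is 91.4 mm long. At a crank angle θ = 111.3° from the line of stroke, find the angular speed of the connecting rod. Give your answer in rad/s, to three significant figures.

24.5

ω = 295.7 rad/s (converted from 47.07 rev/s).
The rod makes angle φ with the slider axis where L sinφ = r sinθ; differentiating, L cosφ·φ̇ = r ω cosθ.
L cosφ = √(L² − r² sin²θ) = 0.089402 m.
|ω_rod| = r ω |cosθ| / √(L² − r² sin²θ) = 0.0204·295.7·0.36325/0.089402 = 24.514 rad/s.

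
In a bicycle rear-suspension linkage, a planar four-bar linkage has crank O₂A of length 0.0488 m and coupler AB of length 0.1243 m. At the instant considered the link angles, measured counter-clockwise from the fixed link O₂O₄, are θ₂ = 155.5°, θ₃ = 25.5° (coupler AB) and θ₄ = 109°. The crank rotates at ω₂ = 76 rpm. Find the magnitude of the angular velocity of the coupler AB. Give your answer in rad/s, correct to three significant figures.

ω₂ = 7.959 rad/s (from 76 rpm).
Differentiating the loop-closure r₂e^{iθ₂}+r₃e^{iθ₃}=r₁+r₄e^{iθ₄} gives r₂ω₂e^{iθ₂}+r₃ω₃e^{iθ₃}=r₄ω₄e^{iθ₄}.
Eliminating the other unknown: ω₃ = r₂ω₂ sin(θ₄−θ₂) / [r₃ sin(θ₃−θ₄)].
Numerator sine = -0.72537; denominator sine = -0.99357.
Result = 0.0488·7.959·(-0.72537) / (0.1243·(-0.99357)) = +2.2811 rad/s; magnitude 2.2811 rad/s.

2.28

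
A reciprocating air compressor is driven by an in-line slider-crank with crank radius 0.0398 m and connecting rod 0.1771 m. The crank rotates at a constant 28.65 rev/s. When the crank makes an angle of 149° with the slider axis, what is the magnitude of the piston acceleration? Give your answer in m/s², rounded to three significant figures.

966

ω = 2π·28.6 = 180 rad/s
x(θ) = r cosθ + √(L² − r² sin²θ); with ω constant, a = ω²·d²x/dθ².
d²x/dθ² = −r cosθ − r²(cos2θ)/√u − r⁴ sin²2θ/(4u^{3/2}),  u = L² − r² sin²θ = 0.0309442 m².
Substituting r = 0.0398 m, L = 0.1771 m, θ = 149°: d²x/dθ² = +0.029798 m.
a = ω²·d²x/dθ² = (180)²·(+0.029798) = +965.59 m/s²;  |a| = 965.59 m/s².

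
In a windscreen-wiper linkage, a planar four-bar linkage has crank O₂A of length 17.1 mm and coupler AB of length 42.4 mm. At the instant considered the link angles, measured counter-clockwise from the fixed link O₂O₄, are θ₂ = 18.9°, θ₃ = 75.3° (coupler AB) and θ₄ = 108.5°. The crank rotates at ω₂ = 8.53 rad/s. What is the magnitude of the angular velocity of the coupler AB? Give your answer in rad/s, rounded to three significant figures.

6.28

ω₂ = 8.53 rad/s
Differentiating the loop-closure r₂e^{iθ₂}+r₃e^{iθ₃}=r₁+r₄e^{iθ₄} gives r₂ω₂e^{iθ₂}+r₃ω₃e^{iθ₃}=r₄ω₄e^{iθ₄}.
Eliminating the other unknown: ω₃ = r₂ω₂ sin(θ₄−θ₂) / [r₃ sin(θ₃−θ₄)].
Numerator sine = +0.99998; denominator sine = -0.54756.
Result = 0.0171·8.53·(+0.99998) / (0.0424·(-0.54756)) = -6.2825 rad/s; magnitude 6.2825 rad/s.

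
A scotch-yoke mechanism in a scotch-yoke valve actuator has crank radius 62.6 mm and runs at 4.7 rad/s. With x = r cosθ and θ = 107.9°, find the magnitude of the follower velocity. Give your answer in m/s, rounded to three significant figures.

0.280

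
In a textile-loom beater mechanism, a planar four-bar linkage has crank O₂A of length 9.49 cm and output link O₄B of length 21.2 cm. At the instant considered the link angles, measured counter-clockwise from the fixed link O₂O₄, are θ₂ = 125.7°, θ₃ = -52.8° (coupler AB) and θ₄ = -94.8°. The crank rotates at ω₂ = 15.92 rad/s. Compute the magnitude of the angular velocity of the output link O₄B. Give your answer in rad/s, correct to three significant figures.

0.279

ω₂ = 15.92 rad/s
Differentiating the loop-closure r₂e^{iθ₂}+r₃e^{iθ₃}=r₁+r₄e^{iθ₄} gives r₂ω₂e^{iθ₂}+r₃ω₃e^{iθ₃}=r₄ω₄e^{iθ₄}.
Eliminating the other unknown: ω₄ = r₂ω₂ sin(θ₂−θ₃) / [r₄ sin(θ₄−θ₃)].
Numerator sine = +0.02618; denominator sine = -0.66913.
Result = 0.0949·15.92·(+0.02618) / (0.212·(-0.66913)) = -0.27879 rad/s; magnitude 0.27879 rad/s.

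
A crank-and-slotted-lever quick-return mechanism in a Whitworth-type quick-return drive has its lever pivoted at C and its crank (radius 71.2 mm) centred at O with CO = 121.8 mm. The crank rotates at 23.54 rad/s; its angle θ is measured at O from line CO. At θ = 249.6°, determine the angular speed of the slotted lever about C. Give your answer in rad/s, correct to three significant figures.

ω = 23.54 rad/s
Crank pin A relative to C: A = (d + r cosθ, r sinθ); lever angle φ = atan2(r sinθ, d + r cosθ).
Differentiating tanφ: φ̇ = rω(d cosθ + r)/(d² + r² + 2dr cosθ).
d² + r² + 2dr cosθ = |CA|² = 0.0138589 m²;  d cosθ + r = +0.028744 m.
|ω_lever| = |0.0712·23.54·+0.028744| / 0.0138589 = 3.4762 rad/s.

3.48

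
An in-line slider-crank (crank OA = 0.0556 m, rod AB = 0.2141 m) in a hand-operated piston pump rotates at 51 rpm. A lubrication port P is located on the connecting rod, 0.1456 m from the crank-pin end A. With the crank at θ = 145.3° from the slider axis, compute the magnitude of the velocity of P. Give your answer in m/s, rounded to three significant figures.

0.164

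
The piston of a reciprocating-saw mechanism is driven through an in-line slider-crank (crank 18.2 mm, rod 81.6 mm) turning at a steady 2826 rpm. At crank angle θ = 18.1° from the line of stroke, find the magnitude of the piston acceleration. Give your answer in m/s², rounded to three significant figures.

1800

ω = 2π·2826/60 = 295.9 rad/s
x(θ) = r cosθ + √(L² − r² sin²θ); with ω constant, a = ω²·d²x/dθ².
d²x/dθ² = −r cosθ − r²(cos2θ)/√u − r⁴ sin²2θ/(4u^{3/2}),  u = L² − r² sin²θ = 0.00662659 m².
Substituting r = 0.0182 m, L = 0.0816 m, θ = 18.1°: d²x/dθ² = -0.020601 m.
a = ω²·d²x/dθ² = (295.9)²·(-0.020601) = -1804.2 m/s²;  |a| = 1804.2 m/s².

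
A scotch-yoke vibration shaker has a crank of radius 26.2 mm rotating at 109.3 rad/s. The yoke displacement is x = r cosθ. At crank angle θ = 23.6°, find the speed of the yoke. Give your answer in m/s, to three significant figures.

1.15

ω = 109.3 rad/s
x = r cosθ ⇒ ẋ = −rω sinθ.
|v| = rω|sinθ| = 0.0262·109.3·|sin 23.6°| = 1.1465 m/s.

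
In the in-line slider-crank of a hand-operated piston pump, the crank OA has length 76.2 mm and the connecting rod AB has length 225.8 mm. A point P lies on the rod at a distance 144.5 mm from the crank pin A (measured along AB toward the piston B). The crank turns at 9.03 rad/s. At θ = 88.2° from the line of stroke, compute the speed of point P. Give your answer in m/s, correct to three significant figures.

ω = 9.03 rad/s.  Crank-pin speed |V_A| = rω = 0.68809 m/s, perpendicular to OA.
Rod angle: sinφ = −(r/L) sinθ ⇒ φ = -19.712°; ω_rod = −rω cosθ/√(L²−r²sin²θ) = -0.10168 rad/s.
V_P = V_A + ω_rod × AP, with AP = 0.1445 m along the rod.
Components: V_Px = −rω sinθ − a·ω_rod·sinφ = -0.6927 m/s;  V_Py = rω cosθ + a·ω_rod·cosφ = +0.0077819 m/s.
|V_P| = √(V_Px² + V_Py²) = 0.69275 m/s.

0.693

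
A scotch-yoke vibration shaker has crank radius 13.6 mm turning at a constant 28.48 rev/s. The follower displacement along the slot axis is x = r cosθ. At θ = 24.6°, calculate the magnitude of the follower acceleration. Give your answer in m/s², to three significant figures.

396

ω = 178.9 rad/s (from 28.48 rev/s).
x = r cosθ ⇒ ẍ = −rω² cosθ (ω constant).
|a| = rω²|cosθ| = 0.0136·(178.9)²·|cos 24.6°| = 395.96 m/s².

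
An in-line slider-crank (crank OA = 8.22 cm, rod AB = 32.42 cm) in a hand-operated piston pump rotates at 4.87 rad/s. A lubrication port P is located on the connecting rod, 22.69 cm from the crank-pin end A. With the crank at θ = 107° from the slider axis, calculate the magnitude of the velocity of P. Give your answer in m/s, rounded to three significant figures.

0.364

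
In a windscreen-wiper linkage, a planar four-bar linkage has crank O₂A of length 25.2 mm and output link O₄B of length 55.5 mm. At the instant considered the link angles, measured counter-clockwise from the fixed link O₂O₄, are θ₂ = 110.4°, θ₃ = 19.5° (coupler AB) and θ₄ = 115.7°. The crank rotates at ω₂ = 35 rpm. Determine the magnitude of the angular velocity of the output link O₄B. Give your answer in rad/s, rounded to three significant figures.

ω₂ = 3.665 rad/s (from 35 rpm).
Differentiating the loop-closure r₂e^{iθ₂}+r₃e^{iθ₃}=r₁+r₄e^{iθ₄} gives r₂ω₂e^{iθ₂}+r₃ω₃e^{iθ₃}=r₄ω₄e^{iθ₄}.
Eliminating the other unknown: ω₄ = r₂ω₂ sin(θ₂−θ₃) / [r₄ sin(θ₄−θ₃)].
Numerator sine = +0.99988; denominator sine = +0.99415.
Result = 0.0252·3.665·(+0.99988) / (0.0555·(+0.99415)) = +1.6738 rad/s; magnitude 1.6738 rad/s.

1.67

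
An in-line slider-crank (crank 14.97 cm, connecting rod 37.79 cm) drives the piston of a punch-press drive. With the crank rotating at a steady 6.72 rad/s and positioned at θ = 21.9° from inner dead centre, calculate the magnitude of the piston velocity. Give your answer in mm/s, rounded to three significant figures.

515

ω = 6.72 rad/s
For an in-line slider-crank, x = r cosθ + √(L² − r² sin²θ), so v = −rω sinθ·[1 + r cosθ/√(L² − r² sin²θ)].
With r = 0.1497 m, L = 0.3779 m, θ = 21.9°: √(L² − r² sin²θ) = 0.37375 m.
v = −0.1497·6.72·0.37299·[1 + 0.1497·0.92784/0.37375] = -0.51466 m/s.
|v| = 0.51466 m/s = 514.66 mm/s.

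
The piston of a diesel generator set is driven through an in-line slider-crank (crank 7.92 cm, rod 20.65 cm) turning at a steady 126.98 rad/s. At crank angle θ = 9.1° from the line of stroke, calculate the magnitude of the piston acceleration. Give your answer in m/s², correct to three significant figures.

1730

ω = 127 rad/s
x(θ) = r cosθ + √(L² − r² sin²θ); with ω constant, a = ω²·d²x/dθ².
d²x/dθ² = −r cosθ − r²(cos2θ)/√u − r⁴ sin²2θ/(4u^{3/2}),  u = L² − r² sin²θ = 0.0424853 m².
Substituting r = 0.0792 m, L = 0.2065 m, θ = 9.1°: d²x/dθ² = -0.10722 m.
a = ω²·d²x/dθ² = (127)²·(-0.10722) = -1728.8 m/s²;  |a| = 1728.8 m/s².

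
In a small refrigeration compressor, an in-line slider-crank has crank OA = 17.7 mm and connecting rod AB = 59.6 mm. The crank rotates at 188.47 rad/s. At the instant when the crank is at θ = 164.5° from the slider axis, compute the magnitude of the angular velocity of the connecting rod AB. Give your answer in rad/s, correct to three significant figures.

ω = 188.5 rad/s
The rod makes angle φ with the slider axis where L sinφ = r sinθ; differentiating, L cosφ·φ̇ = r ω cosθ.
L cosφ = √(L² − r² sin²θ) = 0.059412 m.
|ω_rod| = r ω |cosθ| / √(L² − r² sin²θ) = 0.0177·188.5·0.96363/0.059412 = 54.107 rad/s.

54.1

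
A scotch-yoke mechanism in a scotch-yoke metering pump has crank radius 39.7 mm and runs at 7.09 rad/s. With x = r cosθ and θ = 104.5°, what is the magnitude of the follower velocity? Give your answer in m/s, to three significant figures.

ω = 7.09 rad/s
x = r cosθ ⇒ ẋ = −rω sinθ.
|v| = rω|sinθ| = 0.0397·7.09·|sin 104.5°| = 0.27251 m/s.

0.273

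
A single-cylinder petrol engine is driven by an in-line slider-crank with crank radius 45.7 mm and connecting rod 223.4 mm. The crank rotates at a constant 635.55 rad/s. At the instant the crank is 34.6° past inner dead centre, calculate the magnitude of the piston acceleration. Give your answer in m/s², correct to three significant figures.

16600

ω = 635.5 rad/s
x(θ) = r cosθ + √(L² − r² sin²θ); with ω constant, a = ω²·d²x/dθ².
d²x/dθ² = −r cosθ − r²(cos2θ)/√u − r⁴ sin²2θ/(4u^{3/2}),  u = L² − r² sin²θ = 0.0492341 m².
Substituting r = 0.0457 m, L = 0.2234 m, θ = 34.6°: d²x/dθ² = -0.041047 m.
a = ω²·d²x/dθ² = (635.5)²·(-0.041047) = -16580 m/s²;  |a| = 16580 m/s².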